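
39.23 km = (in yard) 4.29e+04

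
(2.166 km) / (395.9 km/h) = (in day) 0.000228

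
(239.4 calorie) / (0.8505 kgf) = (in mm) 1.201e+05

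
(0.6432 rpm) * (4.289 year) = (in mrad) 9.11e+09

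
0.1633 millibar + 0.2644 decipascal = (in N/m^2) 16.36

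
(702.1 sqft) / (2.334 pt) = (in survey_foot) 2.599e+05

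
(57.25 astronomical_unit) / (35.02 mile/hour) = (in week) 9.045e+05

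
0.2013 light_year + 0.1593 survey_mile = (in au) 1.273e+04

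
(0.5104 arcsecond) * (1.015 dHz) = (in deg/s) 1.439e-05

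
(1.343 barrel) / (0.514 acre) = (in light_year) 1.085e-20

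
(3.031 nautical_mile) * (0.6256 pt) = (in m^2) 1.239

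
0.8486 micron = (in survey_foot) 2.784e-06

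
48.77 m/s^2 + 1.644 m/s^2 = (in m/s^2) 50.41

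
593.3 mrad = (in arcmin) 2040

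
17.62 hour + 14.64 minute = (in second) 6.431e+04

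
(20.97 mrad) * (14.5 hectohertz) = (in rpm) 290.4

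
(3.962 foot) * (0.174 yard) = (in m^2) 0.1921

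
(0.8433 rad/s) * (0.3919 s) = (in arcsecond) 6.817e+04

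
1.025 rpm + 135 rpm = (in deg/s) 816.1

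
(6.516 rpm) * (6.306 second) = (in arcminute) 1.479e+04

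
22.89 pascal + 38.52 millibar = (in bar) 0.03875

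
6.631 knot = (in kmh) 12.28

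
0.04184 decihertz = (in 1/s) 0.004184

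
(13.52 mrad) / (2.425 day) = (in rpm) 6.162e-07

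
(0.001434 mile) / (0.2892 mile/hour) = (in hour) 0.004959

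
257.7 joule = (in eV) 1.608e+21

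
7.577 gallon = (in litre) 28.68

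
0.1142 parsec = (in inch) 1.387e+17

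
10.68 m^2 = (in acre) 0.002639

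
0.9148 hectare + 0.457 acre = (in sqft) 1.184e+05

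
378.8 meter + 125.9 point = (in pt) 1.074e+06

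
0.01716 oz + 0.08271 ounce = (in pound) 0.006242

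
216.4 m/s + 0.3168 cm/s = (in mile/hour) 484.1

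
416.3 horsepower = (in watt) 3.104e+05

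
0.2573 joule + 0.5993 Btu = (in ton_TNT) 1.512e-07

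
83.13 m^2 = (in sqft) 894.8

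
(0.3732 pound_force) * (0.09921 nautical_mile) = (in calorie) 72.9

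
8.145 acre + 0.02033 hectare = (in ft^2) 3.57e+05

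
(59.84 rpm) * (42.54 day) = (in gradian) 1.466e+09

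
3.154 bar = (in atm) 3.113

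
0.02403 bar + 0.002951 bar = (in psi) 0.3913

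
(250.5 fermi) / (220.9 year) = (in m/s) 3.596e-23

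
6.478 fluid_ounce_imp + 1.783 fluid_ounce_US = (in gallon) 0.06255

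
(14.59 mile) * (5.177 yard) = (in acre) 27.47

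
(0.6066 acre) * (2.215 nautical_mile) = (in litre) 1.007e+10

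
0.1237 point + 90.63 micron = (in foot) 0.0004405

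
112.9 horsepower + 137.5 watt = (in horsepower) 113.1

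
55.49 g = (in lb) 0.1223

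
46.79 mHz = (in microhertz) 4.679e+04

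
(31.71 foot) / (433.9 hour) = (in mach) 1.817e-08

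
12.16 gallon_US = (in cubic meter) 0.04603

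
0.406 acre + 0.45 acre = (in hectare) 0.3464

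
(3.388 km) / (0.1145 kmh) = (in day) 1.233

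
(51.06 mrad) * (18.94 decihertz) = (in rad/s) 0.09671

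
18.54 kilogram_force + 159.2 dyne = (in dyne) 1.818e+07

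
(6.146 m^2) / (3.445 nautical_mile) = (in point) 2.731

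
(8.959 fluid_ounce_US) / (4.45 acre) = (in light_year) 1.555e-24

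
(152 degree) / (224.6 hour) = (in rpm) 3.133e-05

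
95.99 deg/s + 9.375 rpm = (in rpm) 25.37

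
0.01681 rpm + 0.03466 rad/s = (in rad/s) 0.03642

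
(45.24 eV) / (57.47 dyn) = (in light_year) 1.333e-30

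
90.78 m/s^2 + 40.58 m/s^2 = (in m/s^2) 131.4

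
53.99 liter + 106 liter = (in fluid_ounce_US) 5410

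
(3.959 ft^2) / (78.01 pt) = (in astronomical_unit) 8.934e-11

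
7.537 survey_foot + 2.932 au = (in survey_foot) 1.439e+12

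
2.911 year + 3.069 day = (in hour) 2.557e+04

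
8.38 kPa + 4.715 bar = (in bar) 4.799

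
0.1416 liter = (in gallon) 0.03741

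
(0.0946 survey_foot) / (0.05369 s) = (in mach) 0.001577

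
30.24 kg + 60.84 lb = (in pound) 127.5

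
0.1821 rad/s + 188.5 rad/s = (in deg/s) 1.081e+04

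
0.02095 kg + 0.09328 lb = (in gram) 63.26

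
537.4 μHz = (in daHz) 5.374e-05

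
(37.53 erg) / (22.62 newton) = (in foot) 5.443e-07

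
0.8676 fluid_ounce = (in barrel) 0.0001614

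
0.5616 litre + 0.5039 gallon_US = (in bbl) 0.01553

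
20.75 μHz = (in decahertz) 2.075e-06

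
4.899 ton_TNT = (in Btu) 1.943e+07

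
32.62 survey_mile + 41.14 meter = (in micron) 5.254e+10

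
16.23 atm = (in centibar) 1645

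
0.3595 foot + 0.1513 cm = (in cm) 11.11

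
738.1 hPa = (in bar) 0.7381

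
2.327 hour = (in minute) 139.6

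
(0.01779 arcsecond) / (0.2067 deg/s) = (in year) 7.581e-13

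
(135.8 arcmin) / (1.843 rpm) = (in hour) 5.686e-05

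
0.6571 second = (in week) 1.086e-06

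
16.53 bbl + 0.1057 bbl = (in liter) 2645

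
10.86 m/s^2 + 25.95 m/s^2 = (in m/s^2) 36.81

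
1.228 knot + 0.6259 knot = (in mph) 2.133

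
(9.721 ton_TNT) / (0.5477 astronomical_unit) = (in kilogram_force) 0.05062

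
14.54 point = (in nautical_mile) 2.77e-06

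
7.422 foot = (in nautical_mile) 0.001222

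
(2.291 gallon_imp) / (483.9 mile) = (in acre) 3.305e-12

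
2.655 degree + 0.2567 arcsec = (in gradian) 2.95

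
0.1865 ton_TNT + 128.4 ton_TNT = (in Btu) 5.099e+08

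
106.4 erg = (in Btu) 1.008e-08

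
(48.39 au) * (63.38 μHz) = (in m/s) 4.588e+08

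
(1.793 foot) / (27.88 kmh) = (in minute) 0.001176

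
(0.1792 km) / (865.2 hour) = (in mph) 0.0001287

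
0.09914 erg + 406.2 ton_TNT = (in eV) 1.061e+31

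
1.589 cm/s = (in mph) 0.03554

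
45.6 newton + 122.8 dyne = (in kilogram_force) 4.65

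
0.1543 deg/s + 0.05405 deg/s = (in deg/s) 0.2084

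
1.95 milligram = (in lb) 4.299e-06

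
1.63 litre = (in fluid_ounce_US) 55.12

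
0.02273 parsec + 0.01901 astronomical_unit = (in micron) 7.014e+20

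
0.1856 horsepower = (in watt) 138.4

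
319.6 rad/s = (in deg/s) 1.831e+04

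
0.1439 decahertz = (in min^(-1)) 86.34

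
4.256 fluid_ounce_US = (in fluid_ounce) 4.256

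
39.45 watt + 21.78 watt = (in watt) 61.23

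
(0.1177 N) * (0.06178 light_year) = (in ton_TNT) 1.644e+04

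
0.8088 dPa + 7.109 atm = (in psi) 104.5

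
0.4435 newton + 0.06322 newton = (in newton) 0.5067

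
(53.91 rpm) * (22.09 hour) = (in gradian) 2.858e+07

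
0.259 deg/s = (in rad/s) 0.00452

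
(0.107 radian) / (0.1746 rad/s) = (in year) 1.943e-08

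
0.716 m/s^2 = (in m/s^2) 0.716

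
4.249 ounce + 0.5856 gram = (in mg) 1.21e+05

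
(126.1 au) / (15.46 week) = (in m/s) 2.018e+06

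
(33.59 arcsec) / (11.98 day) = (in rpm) 1.502e-09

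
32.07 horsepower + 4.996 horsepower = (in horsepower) 37.07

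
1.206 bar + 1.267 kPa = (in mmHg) 914.1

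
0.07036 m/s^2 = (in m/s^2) 0.07036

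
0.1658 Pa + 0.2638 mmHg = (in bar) 0.0003534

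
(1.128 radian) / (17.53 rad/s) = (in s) 0.06435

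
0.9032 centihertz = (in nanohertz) 9.032e+06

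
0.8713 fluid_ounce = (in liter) 0.02577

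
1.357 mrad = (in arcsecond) 279.9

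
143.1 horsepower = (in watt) 1.067e+05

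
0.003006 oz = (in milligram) 85.22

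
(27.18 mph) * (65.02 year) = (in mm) 2.491e+13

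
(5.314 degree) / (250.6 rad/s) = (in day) 4.284e-09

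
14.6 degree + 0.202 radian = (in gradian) 29.08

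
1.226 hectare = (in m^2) 1.226e+04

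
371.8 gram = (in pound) 0.8197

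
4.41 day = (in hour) 105.8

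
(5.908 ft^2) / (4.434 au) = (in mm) 8.275e-10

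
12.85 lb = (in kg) 5.829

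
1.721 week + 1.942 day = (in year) 0.03833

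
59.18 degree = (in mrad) 1033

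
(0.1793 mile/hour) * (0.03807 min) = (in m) 0.1831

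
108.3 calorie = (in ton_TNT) 1.083e-07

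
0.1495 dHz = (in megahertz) 1.495e-08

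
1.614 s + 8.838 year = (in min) 4.645e+06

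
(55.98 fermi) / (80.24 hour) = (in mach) 5.691e-22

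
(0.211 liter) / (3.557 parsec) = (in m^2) 1.922e-21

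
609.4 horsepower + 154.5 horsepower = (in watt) 5.696e+05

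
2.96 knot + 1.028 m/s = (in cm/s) 255.1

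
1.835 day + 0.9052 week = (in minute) 1.177e+04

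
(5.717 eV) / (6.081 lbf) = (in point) 9.599e-17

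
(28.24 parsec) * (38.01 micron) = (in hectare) 3.312e+09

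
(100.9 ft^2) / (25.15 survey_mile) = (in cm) 0.02316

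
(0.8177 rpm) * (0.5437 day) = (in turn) 640.2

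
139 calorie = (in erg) 5.816e+09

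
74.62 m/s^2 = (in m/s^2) 74.62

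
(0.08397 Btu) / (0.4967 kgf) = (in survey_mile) 0.0113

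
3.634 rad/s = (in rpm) 34.7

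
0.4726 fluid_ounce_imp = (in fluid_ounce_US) 0.4541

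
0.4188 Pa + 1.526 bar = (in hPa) 1526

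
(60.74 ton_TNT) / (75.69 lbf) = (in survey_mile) 4.69e+05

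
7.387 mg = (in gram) 0.007387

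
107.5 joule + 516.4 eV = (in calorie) 25.69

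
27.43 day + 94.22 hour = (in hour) 752.5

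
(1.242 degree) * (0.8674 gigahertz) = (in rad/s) 1.88e+07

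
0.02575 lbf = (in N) 0.1145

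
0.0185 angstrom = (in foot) 6.07e-12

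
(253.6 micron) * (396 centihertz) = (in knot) 0.001952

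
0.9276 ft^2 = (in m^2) 0.08618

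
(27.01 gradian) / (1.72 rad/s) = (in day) 2.855e-06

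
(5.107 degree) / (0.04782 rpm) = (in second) 17.8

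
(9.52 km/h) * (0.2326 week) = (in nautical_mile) 200.9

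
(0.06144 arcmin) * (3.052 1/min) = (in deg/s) 5.209e-05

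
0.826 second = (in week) 1.366e-06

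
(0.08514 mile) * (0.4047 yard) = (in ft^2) 545.8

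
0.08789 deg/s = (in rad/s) 0.001534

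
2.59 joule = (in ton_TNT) 6.19e-10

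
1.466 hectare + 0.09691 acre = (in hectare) 1.505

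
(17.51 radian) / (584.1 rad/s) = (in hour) 8.327e-06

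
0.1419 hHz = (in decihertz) 141.9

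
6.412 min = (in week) 0.0006361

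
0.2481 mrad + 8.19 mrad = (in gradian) 0.5372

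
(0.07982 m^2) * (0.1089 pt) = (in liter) 0.003066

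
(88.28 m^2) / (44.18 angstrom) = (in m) 1.998e+10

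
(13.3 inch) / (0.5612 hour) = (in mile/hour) 0.000374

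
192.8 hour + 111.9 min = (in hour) 194.7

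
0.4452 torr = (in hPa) 0.5936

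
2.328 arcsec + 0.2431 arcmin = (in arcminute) 0.2819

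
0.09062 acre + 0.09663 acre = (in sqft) 8157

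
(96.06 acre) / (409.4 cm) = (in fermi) 9.495e+19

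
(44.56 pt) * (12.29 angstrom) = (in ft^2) 2.08e-10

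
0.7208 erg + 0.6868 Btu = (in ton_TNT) 1.732e-07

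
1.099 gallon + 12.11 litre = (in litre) 16.27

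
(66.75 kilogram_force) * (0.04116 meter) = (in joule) 26.94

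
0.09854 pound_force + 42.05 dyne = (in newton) 0.4387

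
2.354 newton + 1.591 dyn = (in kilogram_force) 0.24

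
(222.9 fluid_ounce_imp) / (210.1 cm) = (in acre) 7.449e-07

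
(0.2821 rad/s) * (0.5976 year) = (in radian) 5.316e+06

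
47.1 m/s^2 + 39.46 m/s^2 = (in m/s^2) 86.56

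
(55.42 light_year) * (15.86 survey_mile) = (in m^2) 1.338e+22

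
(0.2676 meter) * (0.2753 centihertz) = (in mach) 2.164e-06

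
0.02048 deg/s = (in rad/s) 0.0003574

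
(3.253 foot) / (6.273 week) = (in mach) 7.675e-10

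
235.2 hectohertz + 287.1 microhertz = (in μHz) 2.352e+10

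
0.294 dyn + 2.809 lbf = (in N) 12.5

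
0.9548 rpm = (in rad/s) 0.09999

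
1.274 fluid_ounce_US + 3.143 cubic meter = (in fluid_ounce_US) 1.063e+05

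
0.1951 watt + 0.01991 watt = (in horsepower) 0.0002883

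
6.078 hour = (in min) 364.7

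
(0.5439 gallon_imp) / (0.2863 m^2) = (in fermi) 8.636e+12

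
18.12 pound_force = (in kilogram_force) 8.219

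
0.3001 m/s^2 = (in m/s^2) 0.3001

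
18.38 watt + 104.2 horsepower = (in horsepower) 104.2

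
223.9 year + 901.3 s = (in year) 223.9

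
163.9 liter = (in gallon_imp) 36.05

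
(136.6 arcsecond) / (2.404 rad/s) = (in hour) 7.652e-08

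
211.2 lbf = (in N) 939.5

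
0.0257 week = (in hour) 4.318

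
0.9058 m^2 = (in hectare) 9.058e-05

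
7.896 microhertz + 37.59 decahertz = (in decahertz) 37.59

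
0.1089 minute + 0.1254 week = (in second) 7.585e+04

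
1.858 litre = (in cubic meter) 0.001858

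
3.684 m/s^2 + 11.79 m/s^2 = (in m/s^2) 15.47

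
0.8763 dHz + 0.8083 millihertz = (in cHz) 8.844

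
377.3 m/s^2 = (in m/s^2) 377.3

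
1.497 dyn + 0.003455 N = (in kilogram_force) 0.0003538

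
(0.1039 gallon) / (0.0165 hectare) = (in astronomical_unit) 1.593e-17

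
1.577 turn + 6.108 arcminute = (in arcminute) 3.407e+04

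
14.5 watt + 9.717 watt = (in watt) 24.22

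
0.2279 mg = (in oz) 8.039e-06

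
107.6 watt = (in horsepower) 0.1443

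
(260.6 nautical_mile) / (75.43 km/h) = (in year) 0.0007304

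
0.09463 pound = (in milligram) 4.292e+04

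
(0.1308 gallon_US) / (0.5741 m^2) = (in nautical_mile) 4.657e-07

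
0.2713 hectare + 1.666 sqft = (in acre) 0.6704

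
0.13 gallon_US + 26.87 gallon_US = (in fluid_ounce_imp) 3597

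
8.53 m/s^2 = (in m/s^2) 8.53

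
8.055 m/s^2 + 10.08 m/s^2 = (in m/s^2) 18.13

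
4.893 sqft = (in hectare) 4.546e-05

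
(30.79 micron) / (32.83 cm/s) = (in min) 1.563e-06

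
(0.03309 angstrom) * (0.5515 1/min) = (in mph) 6.804e-14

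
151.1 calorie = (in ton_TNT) 1.511e-07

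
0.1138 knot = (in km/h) 0.2108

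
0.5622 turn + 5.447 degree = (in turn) 0.5773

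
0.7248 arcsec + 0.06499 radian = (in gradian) 4.138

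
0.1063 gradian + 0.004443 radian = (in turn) 0.0009729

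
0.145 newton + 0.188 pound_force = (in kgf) 0.1001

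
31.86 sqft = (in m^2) 2.96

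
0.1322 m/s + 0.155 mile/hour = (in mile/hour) 0.4507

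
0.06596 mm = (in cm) 0.006596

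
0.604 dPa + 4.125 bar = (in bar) 4.125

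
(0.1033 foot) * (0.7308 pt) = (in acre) 2.006e-09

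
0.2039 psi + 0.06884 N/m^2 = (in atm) 0.01388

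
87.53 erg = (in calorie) 2.092e-06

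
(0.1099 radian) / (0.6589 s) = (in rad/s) 0.1668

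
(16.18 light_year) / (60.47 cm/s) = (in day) 2.93e+12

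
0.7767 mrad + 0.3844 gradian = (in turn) 0.001085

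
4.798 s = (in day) 5.553e-05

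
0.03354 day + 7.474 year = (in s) 2.357e+08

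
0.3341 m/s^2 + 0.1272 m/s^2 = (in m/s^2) 0.4613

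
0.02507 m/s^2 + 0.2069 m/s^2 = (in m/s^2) 0.232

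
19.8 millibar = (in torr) 14.85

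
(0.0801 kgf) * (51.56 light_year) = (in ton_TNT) 9.158e+07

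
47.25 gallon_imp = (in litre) 214.8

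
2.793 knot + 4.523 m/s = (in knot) 11.59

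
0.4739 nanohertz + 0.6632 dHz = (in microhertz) 6.632e+04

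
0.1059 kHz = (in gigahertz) 1.059e-07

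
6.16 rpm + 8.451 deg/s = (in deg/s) 45.41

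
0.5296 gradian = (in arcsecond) 1716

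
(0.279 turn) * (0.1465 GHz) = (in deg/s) 1.471e+10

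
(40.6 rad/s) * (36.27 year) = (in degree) 2.661e+12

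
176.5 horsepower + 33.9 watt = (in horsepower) 176.5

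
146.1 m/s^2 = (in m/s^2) 146.1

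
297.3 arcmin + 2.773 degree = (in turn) 0.02147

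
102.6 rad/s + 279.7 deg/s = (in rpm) 1026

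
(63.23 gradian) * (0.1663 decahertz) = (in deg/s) 94.64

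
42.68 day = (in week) 6.097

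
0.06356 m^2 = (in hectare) 6.356e-06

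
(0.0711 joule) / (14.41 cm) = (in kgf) 0.05031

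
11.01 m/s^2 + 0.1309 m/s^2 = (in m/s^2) 11.14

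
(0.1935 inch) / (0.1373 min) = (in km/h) 0.002148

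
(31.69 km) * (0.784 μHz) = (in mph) 0.05558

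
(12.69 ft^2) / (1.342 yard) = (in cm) 96.07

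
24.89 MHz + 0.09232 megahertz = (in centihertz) 2.498e+09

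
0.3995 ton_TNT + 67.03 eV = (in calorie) 3.995e+08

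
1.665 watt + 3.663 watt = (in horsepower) 0.007145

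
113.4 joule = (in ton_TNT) 2.71e-08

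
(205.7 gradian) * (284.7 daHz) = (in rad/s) 9199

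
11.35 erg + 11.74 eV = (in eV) 7.084e+12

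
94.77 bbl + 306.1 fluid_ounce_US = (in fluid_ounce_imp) 5.306e+05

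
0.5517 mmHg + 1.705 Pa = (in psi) 0.01092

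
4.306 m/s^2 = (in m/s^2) 4.306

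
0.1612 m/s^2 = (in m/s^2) 0.1612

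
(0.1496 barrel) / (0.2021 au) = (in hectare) 7.867e-17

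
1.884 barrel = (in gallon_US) 79.13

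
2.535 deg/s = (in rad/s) 0.04424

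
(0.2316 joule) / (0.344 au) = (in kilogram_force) 4.589e-13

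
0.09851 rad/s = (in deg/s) 5.644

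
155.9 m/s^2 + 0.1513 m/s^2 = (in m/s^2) 156.1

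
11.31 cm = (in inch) 4.453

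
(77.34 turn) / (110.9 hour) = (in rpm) 0.01162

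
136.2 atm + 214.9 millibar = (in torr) 1.037e+05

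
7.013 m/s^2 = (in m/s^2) 7.013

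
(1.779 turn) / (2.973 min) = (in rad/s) 0.06266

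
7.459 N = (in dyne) 7.459e+05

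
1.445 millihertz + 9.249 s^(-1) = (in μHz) 9.25e+06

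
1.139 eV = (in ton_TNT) 4.362e-29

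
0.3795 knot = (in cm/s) 19.52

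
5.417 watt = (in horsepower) 0.007264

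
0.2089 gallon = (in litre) 0.7908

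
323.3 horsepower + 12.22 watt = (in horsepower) 323.3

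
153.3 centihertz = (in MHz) 1.533e-06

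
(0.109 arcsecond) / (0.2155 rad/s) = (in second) 2.452e-06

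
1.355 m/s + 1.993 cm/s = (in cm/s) 137.5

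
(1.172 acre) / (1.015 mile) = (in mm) 2904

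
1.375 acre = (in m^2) 5564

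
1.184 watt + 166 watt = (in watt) 167.2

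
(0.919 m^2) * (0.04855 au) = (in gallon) 1.763e+12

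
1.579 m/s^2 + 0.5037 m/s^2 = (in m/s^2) 2.083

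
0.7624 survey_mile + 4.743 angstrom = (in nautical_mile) 0.6625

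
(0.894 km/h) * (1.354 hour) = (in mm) 1.21e+06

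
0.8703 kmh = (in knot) 0.4699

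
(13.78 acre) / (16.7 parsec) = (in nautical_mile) 5.843e-17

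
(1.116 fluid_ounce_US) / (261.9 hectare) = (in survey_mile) 7.83e-15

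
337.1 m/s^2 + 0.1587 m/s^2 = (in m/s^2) 337.3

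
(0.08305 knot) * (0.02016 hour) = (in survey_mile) 0.001927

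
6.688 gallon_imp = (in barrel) 0.1912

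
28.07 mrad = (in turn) 0.004467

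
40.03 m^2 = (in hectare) 0.004003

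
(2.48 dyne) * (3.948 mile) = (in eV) 9.835e+17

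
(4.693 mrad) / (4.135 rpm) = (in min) 0.0001806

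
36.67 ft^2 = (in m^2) 3.407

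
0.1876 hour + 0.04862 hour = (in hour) 0.2362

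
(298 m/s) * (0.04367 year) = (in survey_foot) 1.346e+09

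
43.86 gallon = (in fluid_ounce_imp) 5843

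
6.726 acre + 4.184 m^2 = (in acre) 6.727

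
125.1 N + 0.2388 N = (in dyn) 1.253e+07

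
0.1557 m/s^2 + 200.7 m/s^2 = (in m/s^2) 200.9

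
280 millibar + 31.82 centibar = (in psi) 8.676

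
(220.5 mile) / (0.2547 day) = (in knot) 31.35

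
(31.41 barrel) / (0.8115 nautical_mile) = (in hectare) 3.323e-07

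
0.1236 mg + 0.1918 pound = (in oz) 3.069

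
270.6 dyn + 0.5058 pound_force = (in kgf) 0.2297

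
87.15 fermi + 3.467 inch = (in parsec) 2.854e-18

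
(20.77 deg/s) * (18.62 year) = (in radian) 2.129e+08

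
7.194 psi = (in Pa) 4.96e+04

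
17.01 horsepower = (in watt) 1.268e+04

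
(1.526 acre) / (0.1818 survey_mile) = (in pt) 5.983e+04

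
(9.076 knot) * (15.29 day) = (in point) 1.748e+10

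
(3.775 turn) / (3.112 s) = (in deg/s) 436.7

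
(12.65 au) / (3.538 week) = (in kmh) 3.184e+06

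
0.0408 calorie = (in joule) 0.1707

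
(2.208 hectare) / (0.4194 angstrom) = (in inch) 2.073e+16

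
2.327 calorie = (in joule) 9.736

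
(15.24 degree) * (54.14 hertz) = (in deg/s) 825.1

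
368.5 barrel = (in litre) 5.859e+04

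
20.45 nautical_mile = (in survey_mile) 23.53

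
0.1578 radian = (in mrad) 157.8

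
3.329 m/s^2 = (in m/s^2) 3.329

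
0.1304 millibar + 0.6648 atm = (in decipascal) 6.737e+05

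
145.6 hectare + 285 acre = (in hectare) 260.9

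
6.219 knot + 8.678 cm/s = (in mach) 0.009651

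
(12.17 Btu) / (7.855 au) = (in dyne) 0.001093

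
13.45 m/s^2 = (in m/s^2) 13.45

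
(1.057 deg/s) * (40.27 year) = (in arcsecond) 4.832e+12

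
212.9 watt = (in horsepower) 0.2855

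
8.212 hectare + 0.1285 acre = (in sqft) 8.895e+05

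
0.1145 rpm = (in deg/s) 0.687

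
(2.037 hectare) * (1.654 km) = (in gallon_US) 8.9e+09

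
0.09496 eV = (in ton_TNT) 3.636e-30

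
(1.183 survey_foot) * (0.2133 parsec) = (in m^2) 2.373e+15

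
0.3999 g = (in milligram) 399.9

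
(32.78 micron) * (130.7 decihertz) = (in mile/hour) 0.0009584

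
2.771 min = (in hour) 0.04618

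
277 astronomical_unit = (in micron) 4.144e+19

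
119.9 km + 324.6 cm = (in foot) 3.934e+05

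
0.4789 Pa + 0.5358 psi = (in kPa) 3.695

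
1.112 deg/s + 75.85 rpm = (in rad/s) 7.962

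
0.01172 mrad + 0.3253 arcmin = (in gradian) 0.00677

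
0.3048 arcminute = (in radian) 8.866e-05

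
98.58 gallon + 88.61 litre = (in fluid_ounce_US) 1.561e+04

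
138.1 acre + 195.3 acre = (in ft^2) 1.452e+07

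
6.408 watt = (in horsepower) 0.008593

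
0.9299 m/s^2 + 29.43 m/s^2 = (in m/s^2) 30.36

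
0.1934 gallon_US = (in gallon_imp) 0.161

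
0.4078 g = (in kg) 0.0004078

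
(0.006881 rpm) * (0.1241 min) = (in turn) 0.0008539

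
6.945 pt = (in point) 6.945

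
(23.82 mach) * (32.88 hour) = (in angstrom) 9.6e+18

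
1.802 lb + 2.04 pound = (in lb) 3.842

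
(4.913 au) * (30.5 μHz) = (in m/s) 2.242e+07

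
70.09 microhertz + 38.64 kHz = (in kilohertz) 38.64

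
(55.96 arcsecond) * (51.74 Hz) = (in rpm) 0.134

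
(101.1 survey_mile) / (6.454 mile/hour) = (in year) 0.001788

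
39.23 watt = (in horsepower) 0.05261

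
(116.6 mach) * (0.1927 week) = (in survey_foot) 1.518e+10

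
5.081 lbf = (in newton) 22.6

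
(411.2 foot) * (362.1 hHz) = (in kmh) 1.634e+07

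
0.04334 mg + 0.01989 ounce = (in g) 0.5639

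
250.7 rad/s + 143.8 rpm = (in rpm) 2538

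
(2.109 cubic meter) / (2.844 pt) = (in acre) 0.5194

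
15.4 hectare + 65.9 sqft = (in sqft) 1.658e+06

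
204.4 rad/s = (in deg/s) 1.171e+04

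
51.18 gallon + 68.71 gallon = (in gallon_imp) 99.83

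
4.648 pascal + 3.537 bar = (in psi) 51.3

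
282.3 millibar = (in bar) 0.2823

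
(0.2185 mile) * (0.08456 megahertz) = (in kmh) 1.07e+08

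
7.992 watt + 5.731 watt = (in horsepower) 0.0184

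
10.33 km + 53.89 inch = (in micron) 1.033e+10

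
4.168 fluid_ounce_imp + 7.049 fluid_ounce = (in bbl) 0.002056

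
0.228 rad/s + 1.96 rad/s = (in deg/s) 125.4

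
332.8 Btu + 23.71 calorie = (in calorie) 8.394e+04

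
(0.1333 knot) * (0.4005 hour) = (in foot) 324.4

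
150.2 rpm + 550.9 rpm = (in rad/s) 73.42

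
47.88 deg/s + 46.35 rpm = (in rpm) 54.33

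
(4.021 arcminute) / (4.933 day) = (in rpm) 2.621e-08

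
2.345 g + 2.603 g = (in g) 4.948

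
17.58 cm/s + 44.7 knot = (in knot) 45.04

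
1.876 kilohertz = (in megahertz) 0.001876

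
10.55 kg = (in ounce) 372.1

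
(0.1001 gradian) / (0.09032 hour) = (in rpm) 4.618e-05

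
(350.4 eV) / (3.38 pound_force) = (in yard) 4.084e-18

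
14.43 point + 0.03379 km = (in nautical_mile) 0.01825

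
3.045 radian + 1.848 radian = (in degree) 280.3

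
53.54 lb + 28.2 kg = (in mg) 5.249e+07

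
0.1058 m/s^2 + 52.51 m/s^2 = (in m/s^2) 52.62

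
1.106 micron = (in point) 0.003135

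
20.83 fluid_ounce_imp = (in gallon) 0.1563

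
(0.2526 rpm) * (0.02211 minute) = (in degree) 2.011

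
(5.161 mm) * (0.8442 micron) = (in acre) 1.077e-12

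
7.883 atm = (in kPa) 798.7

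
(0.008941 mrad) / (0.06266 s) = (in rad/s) 0.0001427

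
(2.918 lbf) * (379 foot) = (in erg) 1.499e+10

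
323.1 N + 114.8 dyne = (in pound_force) 72.64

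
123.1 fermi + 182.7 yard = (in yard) 182.7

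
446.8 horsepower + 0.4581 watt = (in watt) 3.332e+05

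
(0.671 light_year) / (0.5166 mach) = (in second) 3.609e+13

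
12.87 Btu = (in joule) 1.358e+04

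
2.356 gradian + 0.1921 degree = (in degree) 2.312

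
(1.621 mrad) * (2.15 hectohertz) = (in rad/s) 0.3485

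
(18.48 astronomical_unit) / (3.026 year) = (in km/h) 1.043e+05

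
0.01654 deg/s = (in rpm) 0.002757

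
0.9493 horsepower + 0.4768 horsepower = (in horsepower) 1.426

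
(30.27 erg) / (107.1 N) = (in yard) 3.091e-08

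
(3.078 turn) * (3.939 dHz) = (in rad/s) 7.618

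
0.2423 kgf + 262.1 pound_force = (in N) 1168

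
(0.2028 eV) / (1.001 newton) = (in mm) 3.246e-17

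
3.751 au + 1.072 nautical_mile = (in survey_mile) 3.487e+08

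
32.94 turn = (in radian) 207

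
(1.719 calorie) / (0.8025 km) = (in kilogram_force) 0.0009139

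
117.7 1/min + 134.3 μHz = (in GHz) 1.962e-09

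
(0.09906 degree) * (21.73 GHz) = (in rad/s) 3.757e+07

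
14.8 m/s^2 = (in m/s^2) 14.8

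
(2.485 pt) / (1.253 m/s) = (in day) 8.098e-09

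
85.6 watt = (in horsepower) 0.1148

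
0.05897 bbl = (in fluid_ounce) 317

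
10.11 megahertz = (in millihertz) 1.011e+10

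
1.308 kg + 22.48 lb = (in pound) 25.36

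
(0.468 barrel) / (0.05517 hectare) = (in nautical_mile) 7.282e-08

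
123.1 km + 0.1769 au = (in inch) 1.042e+12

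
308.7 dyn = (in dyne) 308.7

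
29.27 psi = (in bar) 2.018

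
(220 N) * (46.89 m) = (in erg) 1.032e+11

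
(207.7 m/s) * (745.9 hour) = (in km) 5.577e+05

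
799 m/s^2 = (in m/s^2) 799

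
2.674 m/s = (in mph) 5.982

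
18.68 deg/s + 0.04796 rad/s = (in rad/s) 0.374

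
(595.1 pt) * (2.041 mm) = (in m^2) 0.0004285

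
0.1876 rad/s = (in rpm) 1.791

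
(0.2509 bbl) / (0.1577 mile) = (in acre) 3.884e-08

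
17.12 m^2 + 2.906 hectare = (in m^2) 2.908e+04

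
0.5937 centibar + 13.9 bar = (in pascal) 1.391e+06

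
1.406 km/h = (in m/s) 0.3906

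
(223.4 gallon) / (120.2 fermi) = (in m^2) 7.035e+12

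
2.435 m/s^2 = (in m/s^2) 2.435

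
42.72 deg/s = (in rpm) 7.12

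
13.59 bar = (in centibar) 1359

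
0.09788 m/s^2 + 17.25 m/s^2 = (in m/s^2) 17.35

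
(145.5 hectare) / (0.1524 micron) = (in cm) 9.547e+14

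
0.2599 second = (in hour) 7.219e-05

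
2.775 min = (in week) 0.0002753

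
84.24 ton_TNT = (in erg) 3.525e+18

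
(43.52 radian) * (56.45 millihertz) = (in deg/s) 140.8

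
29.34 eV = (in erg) 4.701e-11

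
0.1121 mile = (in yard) 197.3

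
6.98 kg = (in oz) 246.2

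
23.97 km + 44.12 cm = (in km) 23.97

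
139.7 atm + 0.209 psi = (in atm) 139.7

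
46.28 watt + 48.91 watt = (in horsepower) 0.1277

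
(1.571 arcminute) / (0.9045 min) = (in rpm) 8.041e-05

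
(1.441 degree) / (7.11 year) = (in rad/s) 1.122e-10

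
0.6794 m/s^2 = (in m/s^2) 0.6794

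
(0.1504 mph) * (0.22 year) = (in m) 4.665e+05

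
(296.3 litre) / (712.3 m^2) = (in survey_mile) 2.585e-07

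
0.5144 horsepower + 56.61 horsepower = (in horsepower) 57.12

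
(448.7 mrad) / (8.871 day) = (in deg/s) 3.354e-05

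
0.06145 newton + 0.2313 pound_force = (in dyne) 1.09e+05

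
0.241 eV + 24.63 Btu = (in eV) 1.622e+23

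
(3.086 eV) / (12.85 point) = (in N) 1.091e-16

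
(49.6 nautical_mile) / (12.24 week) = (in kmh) 0.04467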